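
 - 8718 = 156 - 8874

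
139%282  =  139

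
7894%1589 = 1538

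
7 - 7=0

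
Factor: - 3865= - 5^1*773^1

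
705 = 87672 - 86967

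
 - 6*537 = - 3222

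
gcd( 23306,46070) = 542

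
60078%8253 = 2307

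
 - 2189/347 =-2189/347=-6.31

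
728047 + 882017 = 1610064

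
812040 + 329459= 1141499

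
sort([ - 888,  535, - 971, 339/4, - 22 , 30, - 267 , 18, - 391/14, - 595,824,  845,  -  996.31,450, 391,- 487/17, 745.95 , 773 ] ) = [ - 996.31,-971,-888, - 595, - 267, - 487/17 , - 391/14, - 22,18 , 30,339/4,391,450,535,745.95,773,824,845]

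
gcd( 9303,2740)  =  1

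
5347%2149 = 1049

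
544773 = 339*1607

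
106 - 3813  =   - 3707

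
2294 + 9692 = 11986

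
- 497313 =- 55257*9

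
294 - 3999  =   - 3705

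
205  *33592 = 6886360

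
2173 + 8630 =10803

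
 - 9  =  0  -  9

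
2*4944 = 9888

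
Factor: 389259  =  3^3*13^1*1109^1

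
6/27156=1/4526 = 0.00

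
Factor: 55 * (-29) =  - 1595 =- 5^1 * 11^1*29^1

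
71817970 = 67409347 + 4408623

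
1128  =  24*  47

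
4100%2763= 1337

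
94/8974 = 47/4487 = 0.01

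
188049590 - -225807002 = 413856592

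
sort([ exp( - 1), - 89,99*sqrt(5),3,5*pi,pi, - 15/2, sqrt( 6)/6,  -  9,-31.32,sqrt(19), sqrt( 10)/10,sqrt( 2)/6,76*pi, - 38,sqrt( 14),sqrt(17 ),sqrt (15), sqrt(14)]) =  [ - 89, - 38,  -  31.32, - 9,-15/2,sqrt(2)/6, sqrt(10 )/10,exp(- 1),sqrt(6)/6, 3,  pi,sqrt( 14 ),sqrt(14),sqrt(15),sqrt( 17),sqrt(19 ),5*pi , 99 * sqrt( 5),76*pi]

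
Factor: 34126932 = 2^2*3^1*7^2*127^1 * 457^1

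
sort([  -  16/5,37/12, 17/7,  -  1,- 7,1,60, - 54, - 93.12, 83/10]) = [ - 93.12, - 54, - 7, - 16/5 , - 1,  1,  17/7,37/12,  83/10, 60] 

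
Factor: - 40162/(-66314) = 43/71 = 43^1*71^(  -  1) 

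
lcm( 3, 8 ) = 24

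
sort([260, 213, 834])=[ 213,260, 834]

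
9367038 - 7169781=2197257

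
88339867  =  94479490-6139623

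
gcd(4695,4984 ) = 1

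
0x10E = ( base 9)330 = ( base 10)270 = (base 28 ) 9i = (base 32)8e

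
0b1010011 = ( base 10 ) 83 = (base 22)3H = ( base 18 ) 4b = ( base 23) 3e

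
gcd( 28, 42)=14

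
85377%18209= 12541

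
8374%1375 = 124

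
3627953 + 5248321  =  8876274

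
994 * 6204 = 6166776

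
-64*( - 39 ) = 2496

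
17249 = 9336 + 7913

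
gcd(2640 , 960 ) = 240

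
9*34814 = 313326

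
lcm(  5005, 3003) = 15015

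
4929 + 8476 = 13405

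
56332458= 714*78897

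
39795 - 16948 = 22847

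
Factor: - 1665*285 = -474525 = - 3^3*5^2*19^1 * 37^1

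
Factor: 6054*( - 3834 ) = -2^2*3^4*71^1*1009^1  =  -23211036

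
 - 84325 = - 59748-24577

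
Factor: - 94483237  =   - 37^1 * 2553601^1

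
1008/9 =112  =  112.00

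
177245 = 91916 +85329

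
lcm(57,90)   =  1710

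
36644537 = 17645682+18998855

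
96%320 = 96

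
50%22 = 6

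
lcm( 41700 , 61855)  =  3711300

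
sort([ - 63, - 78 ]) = [- 78, - 63] 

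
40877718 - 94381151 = - 53503433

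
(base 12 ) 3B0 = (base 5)4224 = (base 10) 564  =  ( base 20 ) 184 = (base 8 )1064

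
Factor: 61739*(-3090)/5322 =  - 5^1*103^1*107^1*577^1*887^( - 1) = - 31795585/887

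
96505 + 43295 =139800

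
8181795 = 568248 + 7613547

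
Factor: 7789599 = 3^2*865511^1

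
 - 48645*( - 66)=3210570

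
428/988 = 107/247 =0.43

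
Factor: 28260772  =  2^2 * 7065193^1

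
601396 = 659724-58328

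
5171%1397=980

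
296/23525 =296/23525 = 0.01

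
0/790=0 = 0.00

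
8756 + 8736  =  17492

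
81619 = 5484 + 76135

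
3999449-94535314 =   -  90535865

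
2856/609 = 4 + 20/29=4.69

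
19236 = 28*687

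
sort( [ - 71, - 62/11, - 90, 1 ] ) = [ - 90, - 71,  -  62/11,  1 ] 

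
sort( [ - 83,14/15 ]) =[ - 83, 14/15 ]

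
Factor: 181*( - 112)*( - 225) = 2^4 * 3^2*5^2*7^1*181^1 = 4561200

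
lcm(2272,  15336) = 61344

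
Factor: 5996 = 2^2*1499^1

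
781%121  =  55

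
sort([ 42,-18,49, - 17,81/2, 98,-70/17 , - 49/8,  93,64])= [ - 18, - 17, - 49/8, - 70/17, 81/2 , 42, 49, 64 , 93, 98]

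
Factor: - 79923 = - 3^1*26641^1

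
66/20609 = 66/20609 = 0.00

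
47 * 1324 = 62228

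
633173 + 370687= 1003860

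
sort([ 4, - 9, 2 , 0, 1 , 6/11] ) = [-9 , 0, 6/11,1,2,4 ]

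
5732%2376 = 980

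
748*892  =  667216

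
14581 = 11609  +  2972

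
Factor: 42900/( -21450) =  - 2^1 = - 2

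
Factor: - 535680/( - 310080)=558/323 = 2^1*3^2*17^(-1)*19^(-1)*31^1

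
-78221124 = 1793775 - 80014899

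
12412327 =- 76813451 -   -  89225778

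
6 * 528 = 3168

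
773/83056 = 773/83056 = 0.01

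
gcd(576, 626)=2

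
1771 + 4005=5776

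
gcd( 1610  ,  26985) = 35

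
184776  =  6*30796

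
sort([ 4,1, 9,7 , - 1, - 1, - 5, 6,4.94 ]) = [ - 5, - 1, - 1, 1,  4, 4.94 , 6, 7, 9] 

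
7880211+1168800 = 9049011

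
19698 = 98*201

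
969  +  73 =1042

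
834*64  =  53376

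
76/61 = 1+15/61= 1.25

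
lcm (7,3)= 21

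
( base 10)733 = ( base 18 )24d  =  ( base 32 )MT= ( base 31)nk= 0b1011011101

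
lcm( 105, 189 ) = 945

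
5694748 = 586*9718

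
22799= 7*3257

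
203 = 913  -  710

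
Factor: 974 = 2^1 * 487^1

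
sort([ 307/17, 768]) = [307/17,768]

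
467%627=467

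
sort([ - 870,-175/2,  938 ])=[  -  870,- 175/2,938]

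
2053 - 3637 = -1584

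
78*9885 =771030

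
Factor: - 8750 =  - 2^1 * 5^4*7^1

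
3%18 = 3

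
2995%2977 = 18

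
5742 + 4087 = 9829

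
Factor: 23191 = 7^1*3313^1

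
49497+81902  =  131399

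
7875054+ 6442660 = 14317714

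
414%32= 30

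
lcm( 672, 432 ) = 6048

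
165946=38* 4367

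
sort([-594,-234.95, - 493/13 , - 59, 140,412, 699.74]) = [- 594,-234.95, - 59, - 493/13, 140, 412, 699.74]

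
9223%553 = 375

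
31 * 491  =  15221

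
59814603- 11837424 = 47977179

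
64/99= 64/99= 0.65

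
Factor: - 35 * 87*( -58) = 176610   =  2^1*3^1 * 5^1 * 7^1 * 29^2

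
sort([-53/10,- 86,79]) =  [ - 86, - 53/10,79 ] 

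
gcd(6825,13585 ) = 65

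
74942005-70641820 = 4300185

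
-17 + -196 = - 213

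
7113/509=7113/509 = 13.97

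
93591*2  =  187182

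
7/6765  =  7/6765 = 0.00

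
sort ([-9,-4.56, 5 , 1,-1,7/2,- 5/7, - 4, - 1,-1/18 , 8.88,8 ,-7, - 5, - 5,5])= [ -9,  -  7, - 5, - 5,-4.56,  -  4,-1,-1,-5/7, - 1/18, 1, 7/2,5,5,  8, 8.88]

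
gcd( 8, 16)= 8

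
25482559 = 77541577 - 52059018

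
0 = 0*6551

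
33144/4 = 8286 = 8286.00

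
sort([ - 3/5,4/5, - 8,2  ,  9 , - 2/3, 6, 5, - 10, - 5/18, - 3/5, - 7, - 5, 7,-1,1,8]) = [ - 10,  -  8, - 7, - 5, - 1, - 2/3,  -  3/5  ,-3/5,  -  5/18, 4/5, 1,2, 5,6, 7, 8, 9]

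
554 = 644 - 90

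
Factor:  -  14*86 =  -2^2*7^1*43^1 = - 1204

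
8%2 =0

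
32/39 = 32/39 = 0.82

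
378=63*6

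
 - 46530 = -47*990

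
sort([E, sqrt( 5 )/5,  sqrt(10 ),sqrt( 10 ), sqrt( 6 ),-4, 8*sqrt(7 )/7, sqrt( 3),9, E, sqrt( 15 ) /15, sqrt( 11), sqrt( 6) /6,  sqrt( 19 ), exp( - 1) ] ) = [-4 , sqrt( 15)/15, exp( - 1), sqrt( 6)/6, sqrt( 5 ) /5, sqrt(3 ), sqrt( 6 ) , E, E, 8*sqrt ( 7 )/7, sqrt( 10) , sqrt( 10 ), sqrt( 11 ), sqrt( 19 ), 9]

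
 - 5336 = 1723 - 7059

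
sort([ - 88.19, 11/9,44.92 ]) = [ - 88.19,  11/9 , 44.92 ]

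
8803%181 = 115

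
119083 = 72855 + 46228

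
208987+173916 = 382903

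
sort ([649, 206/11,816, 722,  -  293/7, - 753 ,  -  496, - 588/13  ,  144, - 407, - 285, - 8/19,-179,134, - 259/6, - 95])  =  [ - 753,- 496, - 407,  -  285, - 179, - 95, - 588/13, - 259/6, - 293/7, - 8/19, 206/11, 134,144,649,722,816]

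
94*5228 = 491432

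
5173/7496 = 5173/7496 = 0.69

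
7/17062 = 7/17062 =0.00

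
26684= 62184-35500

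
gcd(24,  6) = 6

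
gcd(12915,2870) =1435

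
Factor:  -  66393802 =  - 2^1*33196901^1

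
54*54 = 2916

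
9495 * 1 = 9495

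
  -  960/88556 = - 240/22139 = - 0.01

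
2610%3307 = 2610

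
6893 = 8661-1768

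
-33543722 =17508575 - 51052297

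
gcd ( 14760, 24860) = 20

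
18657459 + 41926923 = 60584382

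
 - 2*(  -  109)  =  218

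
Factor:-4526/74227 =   -  2^1*31^1*73^1*199^ (-1 ) * 373^(-1 )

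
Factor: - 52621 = - 101^1*521^1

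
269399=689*391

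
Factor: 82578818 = 2^1*7^2*113^1*7457^1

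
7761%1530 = 111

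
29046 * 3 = 87138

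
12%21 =12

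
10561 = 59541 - 48980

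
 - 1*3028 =- 3028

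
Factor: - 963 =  - 3^2*107^1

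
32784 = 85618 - 52834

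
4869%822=759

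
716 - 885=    - 169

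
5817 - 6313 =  - 496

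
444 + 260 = 704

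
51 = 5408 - 5357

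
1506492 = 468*3219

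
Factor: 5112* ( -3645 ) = -2^3*3^8*5^1*71^1 = -18633240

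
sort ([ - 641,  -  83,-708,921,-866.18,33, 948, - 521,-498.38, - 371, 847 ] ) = [-866.18,-708, - 641, - 521,  -  498.38, -371,- 83, 33,847,921, 948]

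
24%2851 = 24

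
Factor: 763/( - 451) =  - 7^1*11^( - 1)  *41^( - 1)*109^1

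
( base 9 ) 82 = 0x4A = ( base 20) 3E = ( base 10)74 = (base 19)3H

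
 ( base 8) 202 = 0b10000010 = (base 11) 109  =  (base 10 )130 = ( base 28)4i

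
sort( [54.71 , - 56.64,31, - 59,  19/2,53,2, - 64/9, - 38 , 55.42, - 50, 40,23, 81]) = [ - 59, - 56.64, - 50, - 38, - 64/9,2,19/2,  23, 31,40, 53,54.71,  55.42,81 ] 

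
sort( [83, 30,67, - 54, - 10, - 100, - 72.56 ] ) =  [- 100,  -  72.56, - 54, - 10, 30,  67,83] 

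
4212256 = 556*7576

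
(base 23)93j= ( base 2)1001011110001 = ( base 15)1684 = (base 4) 1023301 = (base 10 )4849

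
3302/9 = 366 + 8/9 = 366.89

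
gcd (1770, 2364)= 6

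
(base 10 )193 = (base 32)61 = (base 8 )301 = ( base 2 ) 11000001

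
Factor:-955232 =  - 2^5*29851^1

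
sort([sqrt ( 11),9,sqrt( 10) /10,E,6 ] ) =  [ sqrt(10 )/10,E, sqrt(11),6,9 ] 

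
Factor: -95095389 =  - 3^1*131^1*241973^1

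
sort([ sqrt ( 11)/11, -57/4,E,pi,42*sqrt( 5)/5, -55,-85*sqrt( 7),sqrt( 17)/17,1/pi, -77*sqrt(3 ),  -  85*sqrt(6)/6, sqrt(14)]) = [ - 85*sqrt( 7), - 77*sqrt( 3),-55, - 85*sqrt(6) /6 ,-57/4, sqrt( 17 ) /17,sqrt( 11) /11,1/pi,E,pi,sqrt( 14),42*sqrt(5)/5 ] 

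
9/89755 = 9/89755 = 0.00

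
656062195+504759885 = 1160822080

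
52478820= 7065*7428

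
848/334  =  2 + 90/167 = 2.54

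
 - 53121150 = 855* ( - 62130 ) 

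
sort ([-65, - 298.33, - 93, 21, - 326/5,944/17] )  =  [  -  298.33, - 93, -326/5, - 65, 21, 944/17] 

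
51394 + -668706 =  - 617312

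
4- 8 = -4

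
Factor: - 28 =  - 2^2*7^1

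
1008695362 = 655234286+353461076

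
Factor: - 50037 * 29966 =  - 1499408742 = - 2^1*3^1 *13^1*  1283^1 * 14983^1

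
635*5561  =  3531235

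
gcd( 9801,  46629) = 297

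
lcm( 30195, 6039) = 30195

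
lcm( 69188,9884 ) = 69188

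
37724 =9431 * 4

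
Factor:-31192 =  - 2^3 * 7^1*557^1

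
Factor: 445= 5^1*89^1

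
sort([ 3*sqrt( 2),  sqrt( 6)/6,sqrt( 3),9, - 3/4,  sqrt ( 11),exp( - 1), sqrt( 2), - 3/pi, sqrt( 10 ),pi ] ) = [-3/pi, - 3/4,exp( - 1 ),sqrt (6)/6,sqrt(2), sqrt(3),pi,sqrt( 10), sqrt( 11),3*sqrt( 2 ) , 9]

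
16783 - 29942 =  - 13159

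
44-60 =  - 16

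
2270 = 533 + 1737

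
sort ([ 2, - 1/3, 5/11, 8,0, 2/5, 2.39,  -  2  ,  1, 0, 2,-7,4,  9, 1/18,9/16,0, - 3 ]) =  [ - 7, - 3, - 2 , - 1/3 , 0, 0, 0,1/18, 2/5, 5/11,9/16, 1, 2,  2, 2.39, 4, 8, 9 ] 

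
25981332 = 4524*5743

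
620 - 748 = - 128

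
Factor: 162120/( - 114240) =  - 193/136 = - 2^( - 3)* 17^( - 1 )*193^1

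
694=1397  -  703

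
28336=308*92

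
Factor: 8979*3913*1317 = 46272567159 = 3^2*7^1*13^1*41^1 *43^1  *73^1*439^1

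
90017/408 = 220 + 257/408=220.63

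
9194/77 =9194/77 = 119.40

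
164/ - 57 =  -164/57= - 2.88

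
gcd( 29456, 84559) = 1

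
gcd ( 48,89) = 1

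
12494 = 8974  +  3520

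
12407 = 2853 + 9554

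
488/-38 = -244/19 = - 12.84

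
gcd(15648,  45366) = 6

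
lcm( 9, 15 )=45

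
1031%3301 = 1031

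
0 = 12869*0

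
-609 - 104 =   -  713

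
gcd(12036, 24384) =12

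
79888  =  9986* 8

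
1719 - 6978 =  - 5259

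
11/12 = 11/12 = 0.92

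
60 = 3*20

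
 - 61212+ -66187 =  - 127399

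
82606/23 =82606/23=3591.57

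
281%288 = 281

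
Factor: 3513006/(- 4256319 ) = -1171002/1418773= - 2^1*3^1 * 7^3*59^(-1 )*139^(- 1)*173^( - 1 ) * 569^1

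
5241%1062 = 993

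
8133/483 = 2711/161 = 16.84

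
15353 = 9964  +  5389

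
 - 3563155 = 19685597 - 23248752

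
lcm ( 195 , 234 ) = 1170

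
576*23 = 13248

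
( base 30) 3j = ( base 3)11001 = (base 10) 109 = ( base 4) 1231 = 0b1101101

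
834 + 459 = 1293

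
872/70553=872/70553  =  0.01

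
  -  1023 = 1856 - 2879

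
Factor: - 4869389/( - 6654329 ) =7^1*11^ ( - 1)*604939^ ( - 1)* 695627^1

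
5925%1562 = 1239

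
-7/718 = -1 +711/718 = -  0.01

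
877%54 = 13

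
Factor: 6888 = 2^3 * 3^1 * 7^1*41^1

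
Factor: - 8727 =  - 3^1*2909^1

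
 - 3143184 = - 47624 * 66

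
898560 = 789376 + 109184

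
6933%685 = 83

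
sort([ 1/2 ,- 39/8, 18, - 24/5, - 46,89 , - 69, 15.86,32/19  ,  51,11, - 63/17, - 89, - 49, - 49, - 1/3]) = [-89 , - 69, - 49, - 49, - 46 , - 39/8, - 24/5, - 63/17 ,  -  1/3, 1/2, 32/19, 11,15.86, 18,51,  89 ]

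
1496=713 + 783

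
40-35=5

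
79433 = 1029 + 78404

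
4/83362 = 2/41681 = 0.00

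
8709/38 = 8709/38 = 229.18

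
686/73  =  9 + 29/73 = 9.40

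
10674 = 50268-39594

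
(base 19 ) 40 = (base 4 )1030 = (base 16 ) 4c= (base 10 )76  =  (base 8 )114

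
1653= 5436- 3783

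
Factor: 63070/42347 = 70/47 = 2^1*5^1*7^1 * 47^( - 1 ) 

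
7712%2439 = 395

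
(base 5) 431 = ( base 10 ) 116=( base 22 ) 56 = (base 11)A6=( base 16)74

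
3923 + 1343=5266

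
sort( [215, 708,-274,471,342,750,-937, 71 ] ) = [ - 937, - 274,71,215,342,471,708 , 750]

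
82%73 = 9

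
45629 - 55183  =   - 9554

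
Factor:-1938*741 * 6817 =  - 9789607386 = - 2^1*3^2*13^1  *17^2*19^2*401^1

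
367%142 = 83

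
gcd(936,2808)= 936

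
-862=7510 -8372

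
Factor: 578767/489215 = 5^( - 1)*7^1*89^1*929^1*97843^( - 1 ) 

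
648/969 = 216/323 = 0.67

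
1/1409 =1/1409 = 0.00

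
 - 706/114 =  - 7 + 46/57 = - 6.19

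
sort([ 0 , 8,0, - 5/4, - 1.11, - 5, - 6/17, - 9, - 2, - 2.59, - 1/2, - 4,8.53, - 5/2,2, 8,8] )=[-9,  -  5 , - 4, - 2.59,  -  5/2 , - 2, - 5/4 , - 1.11, - 1/2, - 6/17, 0, 0,2, 8, 8,8 , 8.53] 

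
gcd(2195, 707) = 1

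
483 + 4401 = 4884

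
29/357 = 29/357 = 0.08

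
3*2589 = 7767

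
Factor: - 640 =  - 2^7*5^1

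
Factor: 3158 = 2^1*1579^1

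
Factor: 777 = 3^1*7^1  *  37^1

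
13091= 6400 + 6691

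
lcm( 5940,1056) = 47520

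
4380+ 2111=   6491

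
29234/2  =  14617 = 14617.00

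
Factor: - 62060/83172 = -3^( - 1)*5^1*107^1 * 239^(-1 ) = - 535/717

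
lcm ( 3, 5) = 15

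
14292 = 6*2382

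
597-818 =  - 221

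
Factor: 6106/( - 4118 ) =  - 43/29 =- 29^( - 1)*43^1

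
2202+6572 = 8774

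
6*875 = 5250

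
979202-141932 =837270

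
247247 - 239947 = 7300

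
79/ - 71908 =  -79/71908 = - 0.00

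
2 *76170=152340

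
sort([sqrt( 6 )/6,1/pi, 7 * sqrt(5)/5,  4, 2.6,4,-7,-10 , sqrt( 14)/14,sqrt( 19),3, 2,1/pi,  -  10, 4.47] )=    [ - 10,-10, - 7,sqrt( 14)/14, 1/pi,  1/pi, sqrt( 6)/6, 2,2.6, 3,7*sqrt( 5)/5, 4, 4 , sqrt(19), 4.47 ] 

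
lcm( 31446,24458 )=220122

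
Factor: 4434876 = 2^2 * 3^2  *  123191^1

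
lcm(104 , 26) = 104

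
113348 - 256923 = - 143575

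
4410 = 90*49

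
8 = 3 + 5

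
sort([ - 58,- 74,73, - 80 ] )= [ - 80, - 74, - 58,73]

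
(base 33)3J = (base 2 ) 1110110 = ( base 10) 118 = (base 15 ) 7D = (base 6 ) 314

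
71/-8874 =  - 71/8874 =- 0.01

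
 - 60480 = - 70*864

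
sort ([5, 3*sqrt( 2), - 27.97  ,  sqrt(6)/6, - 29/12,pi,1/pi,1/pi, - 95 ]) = [ - 95 , - 27.97,- 29/12,1/pi, 1/pi, sqrt(6)/6,pi, 3*sqrt(2), 5 ]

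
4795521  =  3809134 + 986387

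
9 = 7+2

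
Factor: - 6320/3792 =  - 5/3= - 3^(  -  1 )*5^1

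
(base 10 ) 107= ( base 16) 6b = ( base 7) 212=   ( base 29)3k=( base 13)83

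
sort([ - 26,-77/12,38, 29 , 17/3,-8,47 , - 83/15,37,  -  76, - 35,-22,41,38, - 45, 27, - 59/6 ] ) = [ - 76,-45 , - 35, - 26, - 22, - 59/6, - 8, - 77/12, - 83/15, 17/3, 27,29,  37, 38,38,41, 47 ] 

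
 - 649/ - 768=649/768  =  0.85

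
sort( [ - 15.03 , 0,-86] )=[-86,-15.03,0] 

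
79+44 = 123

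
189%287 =189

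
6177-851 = 5326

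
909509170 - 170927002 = 738582168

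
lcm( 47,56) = 2632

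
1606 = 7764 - 6158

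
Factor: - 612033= - 3^1*31^1*6581^1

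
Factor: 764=2^2 *191^1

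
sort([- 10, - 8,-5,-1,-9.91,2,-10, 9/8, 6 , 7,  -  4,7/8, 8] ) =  [ -10, - 10,-9.91,-8, - 5, - 4, - 1,7/8, 9/8, 2, 6, 7,8]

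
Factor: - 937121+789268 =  - 147853= -  147853^1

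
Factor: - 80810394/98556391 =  - 2^1*3^1*7^1*883^1*2179^1  *  7927^(-1)*12433^ ( - 1 )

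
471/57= 157/19 = 8.26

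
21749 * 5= 108745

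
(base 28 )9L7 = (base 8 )16743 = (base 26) B87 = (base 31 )7TP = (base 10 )7651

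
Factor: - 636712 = - 2^3* 79589^1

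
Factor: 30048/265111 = 96/847 = 2^5*3^1*7^ ( - 1 )*11^( - 2)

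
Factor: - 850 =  - 2^1*5^2 * 17^1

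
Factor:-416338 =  - 2^1*13^1*67^1*239^1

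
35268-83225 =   -  47957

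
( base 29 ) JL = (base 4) 20330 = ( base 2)1000111100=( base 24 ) nk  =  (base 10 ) 572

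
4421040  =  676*6540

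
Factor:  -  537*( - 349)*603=3^3*67^1*179^1*349^1 = 113010039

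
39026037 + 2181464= 41207501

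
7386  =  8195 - 809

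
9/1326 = 3/442= 0.01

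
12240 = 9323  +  2917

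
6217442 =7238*859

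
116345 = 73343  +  43002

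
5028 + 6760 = 11788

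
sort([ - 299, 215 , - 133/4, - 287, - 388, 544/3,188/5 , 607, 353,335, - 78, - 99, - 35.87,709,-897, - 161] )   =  [-897, - 388, - 299, - 287, - 161, - 99,  -  78,  -  35.87,  -  133/4,188/5,544/3,215,335,353, 607,  709 ]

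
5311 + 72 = 5383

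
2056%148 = 132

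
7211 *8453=60954583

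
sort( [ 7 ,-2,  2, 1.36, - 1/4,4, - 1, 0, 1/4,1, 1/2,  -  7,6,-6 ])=[-7, - 6,-2, -1,-1/4, 0, 1/4, 1/2, 1, 1.36,2, 4 , 6, 7] 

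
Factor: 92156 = 2^2*23039^1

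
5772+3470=9242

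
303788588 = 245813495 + 57975093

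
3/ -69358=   -  1 + 69355/69358 = - 0.00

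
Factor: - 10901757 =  - 3^1 * 3633919^1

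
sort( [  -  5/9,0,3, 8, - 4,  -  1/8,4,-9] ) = [ - 9,-4, - 5/9, - 1/8,0,3, 4, 8 ]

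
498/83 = 6= 6.00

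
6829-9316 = -2487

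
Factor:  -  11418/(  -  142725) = 2^1*5^(  -  2 ) = 2/25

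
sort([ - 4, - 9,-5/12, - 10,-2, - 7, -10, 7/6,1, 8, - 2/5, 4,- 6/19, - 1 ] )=[ - 10, - 10,- 9, - 7, - 4, - 2, - 1, -5/12,-2/5, - 6/19,1,  7/6,4,8 ]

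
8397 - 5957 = 2440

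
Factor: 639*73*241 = 11241927 = 3^2*71^1*73^1*241^1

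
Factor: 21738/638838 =3^ ( - 1)* 3623^1*35491^( - 1 )  =  3623/106473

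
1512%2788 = 1512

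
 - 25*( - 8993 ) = 224825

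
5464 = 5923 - 459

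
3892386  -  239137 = 3653249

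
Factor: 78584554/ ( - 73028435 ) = -2^1 *5^( - 1)*53^( - 1 )*275579^(-1 )*39292277^1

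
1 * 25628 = 25628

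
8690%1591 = 735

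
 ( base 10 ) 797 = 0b1100011101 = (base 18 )285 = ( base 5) 11142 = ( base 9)1075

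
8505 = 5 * 1701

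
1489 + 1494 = 2983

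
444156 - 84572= 359584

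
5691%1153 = 1079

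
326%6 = 2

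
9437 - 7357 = 2080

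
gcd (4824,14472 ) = 4824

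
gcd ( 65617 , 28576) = 1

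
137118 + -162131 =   -  25013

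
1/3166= 1/3166= 0.00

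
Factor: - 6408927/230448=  - 2136309/76816 = - 2^( - 4)*3^1*7^1*23^1 *4423^1*4801^( - 1 ) 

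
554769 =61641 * 9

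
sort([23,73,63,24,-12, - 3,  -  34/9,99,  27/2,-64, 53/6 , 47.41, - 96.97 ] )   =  [ - 96.97,- 64,-12,- 34/9,- 3,53/6, 27/2, 23,24,47.41,63, 73,99 ]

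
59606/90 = 29803/45 = 662.29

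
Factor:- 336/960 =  - 2^ (  -  2 )*5^( - 1)*7^1 = -7/20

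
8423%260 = 103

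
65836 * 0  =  0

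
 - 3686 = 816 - 4502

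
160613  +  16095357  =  16255970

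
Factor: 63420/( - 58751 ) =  - 2^2*3^1*5^1*7^( - 1)*11^(-1 )*109^( - 1 )*151^1 = - 9060/8393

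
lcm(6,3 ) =6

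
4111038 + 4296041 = 8407079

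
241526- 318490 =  - 76964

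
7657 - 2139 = 5518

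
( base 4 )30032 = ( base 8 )1416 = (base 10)782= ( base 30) q2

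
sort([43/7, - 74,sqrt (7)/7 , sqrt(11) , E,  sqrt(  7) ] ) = [-74, sqrt( 7)/7,sqrt (7),E, sqrt( 11),43/7] 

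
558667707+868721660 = 1427389367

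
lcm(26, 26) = 26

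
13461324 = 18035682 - 4574358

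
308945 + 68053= 376998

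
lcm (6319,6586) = 467606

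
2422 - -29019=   31441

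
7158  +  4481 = 11639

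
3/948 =1/316 = 0.00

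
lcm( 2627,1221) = 86691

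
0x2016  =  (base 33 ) 7HU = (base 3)102021020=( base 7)32643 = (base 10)8214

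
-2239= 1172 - 3411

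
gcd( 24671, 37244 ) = 1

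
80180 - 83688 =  - 3508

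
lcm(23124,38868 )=1826796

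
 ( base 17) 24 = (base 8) 46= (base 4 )212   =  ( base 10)38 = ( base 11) 35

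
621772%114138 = 51082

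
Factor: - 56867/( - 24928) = 2^(-5 )*73^1 = 73/32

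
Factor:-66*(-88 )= 2^4  *3^1*11^2 = 5808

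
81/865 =81/865 = 0.09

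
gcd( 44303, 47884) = 1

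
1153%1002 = 151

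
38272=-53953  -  -92225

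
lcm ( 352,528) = 1056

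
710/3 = 710/3 = 236.67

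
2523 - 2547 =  - 24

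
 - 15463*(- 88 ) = 1360744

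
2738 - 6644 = -3906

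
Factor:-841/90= - 2^( - 1 )*3^ (  -  2) *5^( - 1) * 29^2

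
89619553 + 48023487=137643040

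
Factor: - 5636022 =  -2^1*3^1*7^1*134191^1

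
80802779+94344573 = 175147352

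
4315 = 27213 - 22898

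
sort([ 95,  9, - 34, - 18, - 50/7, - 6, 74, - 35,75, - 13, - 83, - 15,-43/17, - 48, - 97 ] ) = [ - 97, - 83, - 48, -35 , - 34,-18, - 15,-13, - 50/7, - 6, - 43/17,  9,74, 75,95]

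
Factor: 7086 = 2^1*3^1 * 1181^1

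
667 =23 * 29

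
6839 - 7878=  - 1039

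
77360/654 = 38680/327 = 118.29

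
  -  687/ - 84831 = 229/28277 = 0.01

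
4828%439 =438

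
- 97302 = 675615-772917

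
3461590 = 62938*55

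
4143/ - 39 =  - 1381/13=-106.23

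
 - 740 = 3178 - 3918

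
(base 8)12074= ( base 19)E6C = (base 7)21050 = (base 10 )5180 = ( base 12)2BB8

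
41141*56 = 2303896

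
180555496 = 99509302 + 81046194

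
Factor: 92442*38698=2^2 * 3^1*7^1*11^1*31^1*71^1*1759^1 = 3577320516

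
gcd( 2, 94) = 2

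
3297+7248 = 10545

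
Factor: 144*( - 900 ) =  - 2^6*3^4 *5^2 = - 129600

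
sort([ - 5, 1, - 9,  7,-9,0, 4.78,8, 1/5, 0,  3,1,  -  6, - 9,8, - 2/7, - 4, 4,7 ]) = [ - 9,-9,  -  9, - 6,-5, -4, - 2/7, 0, 0 , 1/5,1,1, 3, 4,4.78,7, 7,8,8]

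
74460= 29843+44617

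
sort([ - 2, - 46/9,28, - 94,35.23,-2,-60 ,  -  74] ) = [ -94,  -  74, - 60,- 46/9,-2, - 2, 28,35.23]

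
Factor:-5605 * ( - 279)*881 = 1377703395 =3^2 * 5^1 * 19^1 * 31^1*59^1*881^1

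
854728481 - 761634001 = 93094480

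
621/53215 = 621/53215= 0.01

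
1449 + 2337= 3786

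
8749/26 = 336+1/2 = 336.50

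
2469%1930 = 539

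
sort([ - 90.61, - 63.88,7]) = [ - 90.61 , - 63.88, 7 ]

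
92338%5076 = 970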